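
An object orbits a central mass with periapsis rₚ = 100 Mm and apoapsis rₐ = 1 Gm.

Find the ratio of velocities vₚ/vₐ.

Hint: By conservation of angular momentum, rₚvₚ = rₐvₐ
rₚ = 100 Mm = 1 × 10^8 m
rₐ = 1 Gm = 1 × 10^9 m
rₚvₚ = rₐvₐ  ⇒  vₚ/vₐ = rₐ/rₚ
vₚ/vₐ = (1 × 10^9) / (1 × 10^8) = 10

Final answer: vₚ/vₐ = 10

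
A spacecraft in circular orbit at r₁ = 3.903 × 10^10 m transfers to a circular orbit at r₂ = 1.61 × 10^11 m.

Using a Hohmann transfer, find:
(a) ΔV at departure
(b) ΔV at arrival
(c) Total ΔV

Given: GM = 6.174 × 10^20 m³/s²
r₁ = 3.903 × 10^10 m
r₂ = 1.61 × 10^11 m
GM = 6.174 × 10^20 m³/s²
Transfer ellipse: a_t = (r₁ + r₂)/2 = 1.00015 × 10^11 m
Circular speed at r₁: v₁ = √(GM/r₁) = 125772 m/s
Transfer speed at r₁ (periapsis): v₁ₜ = √(GM(2/r₁ − 1/a_t)) = 159575 m/s
(a) ΔV₁ = v₁ₜ − v₁ = 33802.8 m/s ≈ 33.8 km/s
Circular speed at r₂: v₂ = √(GM/r₂) = 61925.6 m/s
Transfer speed at r₂ (apoapsis): v₂ₜ = √(GM(2/r₂ − 1/a_t)) = 38684.5 m/s
(b) ΔV₂ = v₂ − v₂ₜ = 23241.1 m/s ≈ 23.24 km/s
(c) ΔV_total = ΔV₁ + ΔV₂ = 57043.9 m/s ≈ 57.04 km/s

Final answer:
(a) ΔV₁ = 33.8 km/s
(b) ΔV₂ = 23.24 km/s
(c) ΔV_total = 57.04 km/s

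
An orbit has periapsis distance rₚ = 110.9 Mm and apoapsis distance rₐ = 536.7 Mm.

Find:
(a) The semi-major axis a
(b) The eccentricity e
rₚ = 110.9 Mm = 1.109 × 10^8 m
rₐ = 536.7 Mm = 5.367 × 10^8 m
(a) a = (rₚ + rₐ)/2 = 3.238 × 10^8 m ≈ 323.8 Mm
(b) e = (rₐ − rₚ)/(rₐ + rₚ) = (4.258 × 10^8) / (6.476 × 10^8) = 0.657505

Final answer:
(a) a = 323.8 Mm
(b) e = 0.6575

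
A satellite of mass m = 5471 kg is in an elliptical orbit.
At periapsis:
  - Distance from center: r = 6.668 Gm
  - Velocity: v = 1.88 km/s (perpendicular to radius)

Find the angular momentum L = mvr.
r = 6.668 Gm = 6.668 × 10^9 m
v = 1.88 km/s = 1880 m/s
vr = 1880 × 6.668 × 10^9 = 1.25358 × 10^13 m²/s
L = m × vr = 5471 × 1.25358 × 10^13 = 6.85836 × 10^16 kg·m²/s ≈ 6.858 × 10^16 kg·m²/s

Final answer: L = 6.858 × 10^16 kg·m²/s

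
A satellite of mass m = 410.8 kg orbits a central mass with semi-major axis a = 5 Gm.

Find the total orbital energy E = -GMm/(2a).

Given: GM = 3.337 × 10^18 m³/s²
a = 5 Gm = 5 × 10^9 m
GM = 3.337 × 10^18 m³/s²
2a = 1 × 10^10 m
GMm = 3.337 × 10^18 × 410.8 = 1.37084 × 10^21 m³·kg/s²
E = −GMm/(2a) = -1.37084 × 10^11 J ≈ -137.1 GJ

Final answer: -137.1 GJ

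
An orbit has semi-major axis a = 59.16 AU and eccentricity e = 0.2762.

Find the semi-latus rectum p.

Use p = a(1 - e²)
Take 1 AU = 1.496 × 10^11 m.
a = 59.16 AU = 8.85034 × 10^12 m
e = 0.2762,  e² = 0.0762864,  1 − e² = 0.923714
p = a(1 − e²) = 8.85034 × 10^12 m × 0.923714 = 8.17518 × 10^12 m ≈ 54.65 AU

Final answer: p = 54.65 AU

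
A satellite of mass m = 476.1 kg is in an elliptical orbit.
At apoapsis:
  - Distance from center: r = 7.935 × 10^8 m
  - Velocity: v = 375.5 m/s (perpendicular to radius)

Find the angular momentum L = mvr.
r = 7.935 × 10^8 m
v = 375.5 m/s
vr = 375.5 × 7.935 × 10^8 = 2.97959 × 10^11 m²/s
L = m × vr = 476.1 × 2.97959 × 10^11 = 1.41858 × 10^14 kg·m²/s ≈ 1.419 × 10^14 kg·m²/s

Final answer: L = 1.419 × 10^14 kg·m²/s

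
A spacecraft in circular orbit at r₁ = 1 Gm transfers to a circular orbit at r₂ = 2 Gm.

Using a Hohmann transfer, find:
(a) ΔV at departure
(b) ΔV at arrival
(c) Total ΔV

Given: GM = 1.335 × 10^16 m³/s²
r₁ = 1 Gm = 1 × 10^9 m
r₂ = 2 Gm = 2 × 10^9 m
GM = 1.335 × 10^16 m³/s²
Transfer ellipse: a_t = (r₁ + r₂)/2 = 1.5 × 10^9 m
Circular speed at r₁: v₁ = √(GM/r₁) = 3653.77 m/s
Transfer speed at r₁ (periapsis): v₁ₜ = √(GM(2/r₁ − 1/a_t)) = 4219 m/s
(a) ΔV₁ = v₁ₜ − v₁ = 565.239 m/s ≈ 565.2 m/s
Circular speed at r₂: v₂ = √(GM/r₂) = 2583.6 m/s
Transfer speed at r₂ (apoapsis): v₂ₜ = √(GM(2/r₂ − 1/a_t)) = 2109.5 m/s
(b) ΔV₂ = v₂ − v₂ₜ = 474.1 m/s ≈ 474.1 m/s
(c) ΔV_total = ΔV₁ + ΔV₂ = 1039.34 m/s ≈ 1.039 km/s

Final answer:
(a) ΔV₁ = 565.2 m/s
(b) ΔV₂ = 474.1 m/s
(c) ΔV_total = 1.039 km/s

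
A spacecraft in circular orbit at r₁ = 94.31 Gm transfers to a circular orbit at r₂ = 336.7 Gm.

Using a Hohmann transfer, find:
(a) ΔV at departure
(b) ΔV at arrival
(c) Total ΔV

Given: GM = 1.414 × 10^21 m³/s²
r₁ = 94.31 Gm = 9.431 × 10^10 m
r₂ = 336.7 Gm = 3.367 × 10^11 m
GM = 1.414 × 10^21 m³/s²
Transfer ellipse: a_t = (r₁ + r₂)/2 = 2.15505 × 10^11 m
Circular speed at r₁: v₁ = √(GM/r₁) = 122446 m/s
Transfer speed at r₁ (periapsis): v₁ₜ = √(GM(2/r₁ − 1/a_t)) = 153052 m/s
(a) ΔV₁ = v₁ₜ − v₁ = 30605.5 m/s ≈ 30.61 km/s
Circular speed at r₂: v₂ = √(GM/r₂) = 64804.2 m/s
Transfer speed at r₂ (apoapsis): v₂ₜ = √(GM(2/r₂ − 1/a_t)) = 42870 m/s
(b) ΔV₂ = v₂ − v₂ₜ = 21934.2 m/s ≈ 21.93 km/s
(c) ΔV_total = ΔV₁ + ΔV₂ = 52539.8 m/s ≈ 52.54 km/s

Final answer:
(a) ΔV₁ = 30.61 km/s
(b) ΔV₂ = 21.93 km/s
(c) ΔV_total = 52.54 km/s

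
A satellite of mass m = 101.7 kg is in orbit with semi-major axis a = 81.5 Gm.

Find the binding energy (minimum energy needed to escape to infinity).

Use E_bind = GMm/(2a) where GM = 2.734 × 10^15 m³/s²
a = 81.5 Gm = 8.15 × 10^10 m
GM = 2.734 × 10^15 m³/s²
m = 101.7 kg
GMm = 2.734 × 10^15 × 101.7 = 2.78048 × 10^17 m³·kg/s²
2a = 1.63 × 10^11 m
E_bind = GMm/(2a) = 1.70581 × 10^6 J ≈ 1.706 MJ

Final answer: 1.706 MJ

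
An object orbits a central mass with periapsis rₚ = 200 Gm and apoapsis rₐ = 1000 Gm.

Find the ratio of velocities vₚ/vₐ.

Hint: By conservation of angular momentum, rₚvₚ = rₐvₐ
rₚ = 200 Gm = 2 × 10^11 m
rₐ = 1000 Gm = 1 × 10^12 m
rₚvₚ = rₐvₐ  ⇒  vₚ/vₐ = rₐ/rₚ
vₚ/vₐ = (1 × 10^12) / (2 × 10^11) = 5

Final answer: vₚ/vₐ = 5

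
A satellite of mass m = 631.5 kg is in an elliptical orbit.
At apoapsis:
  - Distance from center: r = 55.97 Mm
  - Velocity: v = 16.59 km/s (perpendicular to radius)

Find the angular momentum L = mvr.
r = 55.97 Mm = 5.597 × 10^7 m
v = 16.59 km/s = 16590 m/s
vr = 16590 × 5.597 × 10^7 = 9.28542 × 10^11 m²/s
L = m × vr = 631.5 × 9.28542 × 10^11 = 5.86374 × 10^14 kg·m²/s ≈ 5.864 × 10^14 kg·m²/s

Final answer: L = 5.864 × 10^14 kg·m²/s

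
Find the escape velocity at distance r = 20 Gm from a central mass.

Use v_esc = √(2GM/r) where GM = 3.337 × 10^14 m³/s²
r = 20 Gm = 2 × 10^10 m
GM = 3.337 × 10^14 m³/s²
2GM/r = 2 × (3.337 × 10^14) / (2 × 10^10) = 33370 m²/s²
v_esc = √(2GM/r) = 182.675 m/s ≈ 182.7 m/s

Final answer: 182.7 m/s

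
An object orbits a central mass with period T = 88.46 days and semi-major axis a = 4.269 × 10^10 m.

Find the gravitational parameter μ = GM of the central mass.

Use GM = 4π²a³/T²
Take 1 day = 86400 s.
T = 88.46 days = 7.64294 × 10^6 s
a = 4.269 × 10^10 m
a³ = 7.77998 × 10^31 m³
T² = 5.84146 × 10^13 s²
GM = 4π² × (7.77998 × 10^31) / (5.84146 × 10^13) = 5.25795 × 10^19 m³/s²
GM ≈ 5.258 × 10^19 m³/s²

Final answer: GM = 5.258 × 10^19 m³/s²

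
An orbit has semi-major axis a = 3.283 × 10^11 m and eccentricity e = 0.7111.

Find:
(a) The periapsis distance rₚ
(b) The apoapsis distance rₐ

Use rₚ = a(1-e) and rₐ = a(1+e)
a = 3.283 × 10^11 m
e = 0.7111:  1 − e = 0.2889,  1 + e = 1.7111
(a) rₚ = a(1 − e) = 3.283 × 10^11 m × 0.2889 = 9.48459 × 10^10 m ≈ 9.485 × 10^10 m
(b) rₐ = a(1 + e) = 3.283 × 10^11 m × 1.7111 = 5.61754 × 10^11 m ≈ 5.618 × 10^11 m

Final answer:
(a) rₚ = 9.485 × 10^10 m
(b) rₐ = 5.618 × 10^11 m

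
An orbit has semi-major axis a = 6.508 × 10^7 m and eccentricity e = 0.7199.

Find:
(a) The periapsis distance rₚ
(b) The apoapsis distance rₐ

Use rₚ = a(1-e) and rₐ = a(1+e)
a = 6.508 × 10^7 m
e = 0.7199:  1 − e = 0.2801,  1 + e = 1.7199
(a) rₚ = a(1 − e) = 6.508 × 10^7 m × 0.2801 = 1.82289 × 10^7 m ≈ 1.823 × 10^7 m
(b) rₐ = a(1 + e) = 6.508 × 10^7 m × 1.7199 = 1.11931 × 10^8 m ≈ 1.119 × 10^8 m

Final answer:
(a) rₚ = 1.823 × 10^7 m
(b) rₐ = 1.119 × 10^8 m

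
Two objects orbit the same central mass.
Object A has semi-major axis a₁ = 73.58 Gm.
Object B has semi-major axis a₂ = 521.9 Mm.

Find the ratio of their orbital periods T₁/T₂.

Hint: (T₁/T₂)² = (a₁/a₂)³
a₁ = 73.58 Gm = 7.358 × 10^10 m
a₂ = 521.9 Mm = 5.219 × 10^8 m
a₁/a₂ = 140.985
T₁/T₂ = (a₁/a₂)^(3/2) = (140.985)^1.5 = 1674.01

Final answer: T₁/T₂ = 1674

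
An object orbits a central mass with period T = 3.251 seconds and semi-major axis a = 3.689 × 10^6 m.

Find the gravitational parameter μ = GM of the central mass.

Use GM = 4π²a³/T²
T = 3.251 seconds
a = 3.689 × 10^6 m
a³ = 5.02026 × 10^19 m³
T² = 10.569 s²
GM = 4π² × (5.02026 × 10^19) / 10.569 = 1.87522 × 10^20 m³/s²
GM ≈ 1.875 × 10^20 m³/s²

Final answer: GM = 1.875 × 10^20 m³/s²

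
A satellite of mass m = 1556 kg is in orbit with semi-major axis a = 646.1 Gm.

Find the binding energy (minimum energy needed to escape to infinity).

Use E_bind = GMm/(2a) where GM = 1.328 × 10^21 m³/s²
a = 646.1 Gm = 6.461 × 10^11 m
GM = 1.328 × 10^21 m³/s²
m = 1556 kg
GMm = 1.328 × 10^21 × 1556 = 2.06637 × 10^24 m³·kg/s²
2a = 1.2922 × 10^12 m
E_bind = GMm/(2a) = 1.59911 × 10^12 J ≈ 1.599 TJ

Final answer: 1.599 TJ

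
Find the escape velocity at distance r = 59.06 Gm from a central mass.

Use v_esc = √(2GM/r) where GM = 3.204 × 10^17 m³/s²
r = 59.06 Gm = 5.906 × 10^10 m
GM = 3.204 × 10^17 m³/s²
2GM/r = 2 × (3.204 × 10^17) / (5.906 × 10^10) = 1.085 × 10^7 m²/s²
v_esc = √(2GM/r) = 3293.93 m/s ≈ 3.294 km/s

Final answer: 3.294 km/s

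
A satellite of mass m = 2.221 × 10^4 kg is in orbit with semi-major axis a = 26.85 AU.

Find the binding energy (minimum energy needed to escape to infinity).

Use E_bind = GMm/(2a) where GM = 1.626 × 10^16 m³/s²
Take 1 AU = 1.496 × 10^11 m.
a = 26.85 AU = 4.01676 × 10^12 m
GM = 1.626 × 10^16 m³/s²
m = 2.221 × 10^4 kg
GMm = 1.626 × 10^16 × 22210 = 3.61135 × 10^20 m³·kg/s²
2a = 8.03352 × 10^12 m
E_bind = GMm/(2a) = 4.49535 × 10^7 J ≈ 44.95 MJ

Final answer: 44.95 MJ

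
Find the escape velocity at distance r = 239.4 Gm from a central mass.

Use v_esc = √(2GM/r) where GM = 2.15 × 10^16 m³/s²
r = 239.4 Gm = 2.394 × 10^11 m
GM = 2.15 × 10^16 m³/s²
2GM/r = 2 × (2.15 × 10^16) / (2.394 × 10^11) = 179616 m²/s²
v_esc = √(2GM/r) = 423.811 m/s ≈ 423.8 m/s

Final answer: 423.8 m/s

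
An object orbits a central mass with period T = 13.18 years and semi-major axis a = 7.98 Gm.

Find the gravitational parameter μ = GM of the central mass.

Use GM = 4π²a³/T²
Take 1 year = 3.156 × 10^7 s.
T = 13.18 years = 4.15961 × 10^8 s
a = 7.98 Gm = 7.98 × 10^9 m
a³ = 5.0817 × 10^29 m³
T² = 1.73023 × 10^17 s²
GM = 4π² × (5.0817 × 10^29) / (1.73023 × 10^17) = 1.15948 × 10^14 m³/s²
GM ≈ 1.159 × 10^14 m³/s²

Final answer: GM = 1.159 × 10^14 m³/s²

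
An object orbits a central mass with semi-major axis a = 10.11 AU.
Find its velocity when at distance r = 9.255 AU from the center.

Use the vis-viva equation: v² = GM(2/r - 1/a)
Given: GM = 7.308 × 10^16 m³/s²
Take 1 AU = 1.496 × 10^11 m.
a = 10.11 AU = 1.51246 × 10^12 m
r = 9.255 AU = 1.38455 × 10^12 m
GM = 7.308 × 10^16 m³/s²
2/r − 1/a = 1.44451 × 10^-12 − 6.61176 × 10^-13 = 7.83338 × 10^-13 m⁻¹
v² = GM (2/r − 1/a) = 57246.4 m²/s²
v = 239.262 m/s ≈ 239.3 m/s

Final answer: 239.3 m/s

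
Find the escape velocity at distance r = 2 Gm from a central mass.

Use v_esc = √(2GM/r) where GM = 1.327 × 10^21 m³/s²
r = 2 Gm = 2 × 10^9 m
GM = 1.327 × 10^21 m³/s²
2GM/r = 2 × (1.327 × 10^21) / (2 × 10^9) = 1.327 × 10^12 m²/s²
v_esc = √(2GM/r) = 1.15195 × 10^6 m/s ≈ 1152 km/s

Final answer: 1152 km/s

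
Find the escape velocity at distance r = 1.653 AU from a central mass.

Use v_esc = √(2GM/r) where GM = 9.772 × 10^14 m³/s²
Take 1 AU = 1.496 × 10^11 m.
r = 1.653 AU = 2.47289 × 10^11 m
GM = 9.772 × 10^14 m³/s²
2GM/r = 2 × (9.772 × 10^14) / (2.47289 × 10^11) = 7903.31 m²/s²
v_esc = √(2GM/r) = 88.9006 m/s ≈ 88.9 m/s

Final answer: 88.9 m/s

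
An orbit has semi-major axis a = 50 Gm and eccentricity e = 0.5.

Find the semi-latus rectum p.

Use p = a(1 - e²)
a = 50 Gm = 5 × 10^10 m
e = 0.5,  e² = 0.25,  1 − e² = 0.75
p = a(1 − e²) = 5 × 10^10 m × 0.75 = 3.75 × 10^10 m ≈ 37.5 Gm

Final answer: p = 37.5 Gm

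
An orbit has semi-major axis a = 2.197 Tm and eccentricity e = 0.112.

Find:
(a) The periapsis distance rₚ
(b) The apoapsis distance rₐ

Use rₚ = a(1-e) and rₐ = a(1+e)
a = 2.197 Tm = 2.197 × 10^12 m
e = 0.112:  1 − e = 0.888,  1 + e = 1.112
(a) rₚ = a(1 − e) = 2.197 × 10^12 m × 0.888 = 1.95094 × 10^12 m ≈ 1.951 Tm
(b) rₐ = a(1 + e) = 2.197 × 10^12 m × 1.112 = 2.44306 × 10^12 m ≈ 2.443 Tm

Final answer:
(a) rₚ = 1.951 Tm
(b) rₐ = 2.443 Tm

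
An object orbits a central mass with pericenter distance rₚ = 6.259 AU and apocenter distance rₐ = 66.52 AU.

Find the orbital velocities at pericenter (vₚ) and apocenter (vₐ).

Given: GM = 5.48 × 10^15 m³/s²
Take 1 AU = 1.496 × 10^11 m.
rₚ = 6.259 AU = 9.36346 × 10^11 m
rₐ = 66.52 AU = 9.95139 × 10^12 m
GM = 5.48 × 10^15 m³/s²
a = (rₚ + rₐ)/2 = 5.44387 × 10^12 m
Vis-viva: v² = GM (2/r − 1/a)
vₚ² = 5.48 × 10^15 × (2.13596 × 10^-12 − 1.83693 × 10^-13) = 10698.4 m²/s²
vₚ = 103.433 m/s ≈ 103.4 m/s
vₐ² = 5.48 × 10^15 × (2.00977 × 10^-13 − 1.83693 × 10^-13) = 94.7165 m²/s²
vₐ = 9.73224 m/s ≈ 9.732 m/s

Final answer: vₚ = 103.4 m/s, vₐ = 9.732 m/s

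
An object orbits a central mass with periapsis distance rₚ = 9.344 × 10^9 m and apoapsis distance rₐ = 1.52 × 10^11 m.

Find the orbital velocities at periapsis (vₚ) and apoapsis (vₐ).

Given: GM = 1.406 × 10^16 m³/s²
rₚ = 9.344 × 10^9 m
rₐ = 1.52 × 10^11 m
GM = 1.406 × 10^16 m³/s²
a = (rₚ + rₐ)/2 = 8.0672 × 10^10 m
Vis-viva: v² = GM (2/r − 1/a)
vₚ² = 1.406 × 10^16 × (2.14041 × 10^-10 − 1.23959 × 10^-11) = 2.83513 × 10^6 m²/s²
vₚ = 1683.78 m/s ≈ 1.684 km/s
vₐ² = 1.406 × 10^16 × (1.31579 × 10^-11 − 1.23959 × 10^-11) = 10714 m²/s²
vₐ = 103.508 m/s ≈ 103.5 m/s

Final answer: vₚ = 1.684 km/s, vₐ = 103.5 m/s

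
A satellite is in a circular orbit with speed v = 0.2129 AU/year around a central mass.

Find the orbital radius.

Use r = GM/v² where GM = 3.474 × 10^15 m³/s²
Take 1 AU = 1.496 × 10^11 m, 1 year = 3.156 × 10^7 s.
v = 0.2129 AU/year = 1009.18 m/s
GM = 3.474 × 10^15 m³/s²
v² = 1.01845 × 10^6 m²/s²
r = GM/v² = (3.474 × 10^15) / (1.01845 × 10^6) = 3.41106 × 10^9 m ≈ 0.0228 AU

Final answer: 0.0228 AU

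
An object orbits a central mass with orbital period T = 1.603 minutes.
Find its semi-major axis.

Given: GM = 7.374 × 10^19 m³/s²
T = 1.603 minutes = 96.18 s
GM = 7.374 × 10^19 m³/s²
Kepler's third law: a³ = GM T² / (4π²)
T² = 9250.59 s²
a³ = (7.374 × 10^19) × 9250.59 / (4π²) = 1.72788 × 10^22 m³
a = (a³)^(1/3) = 2.58526 × 10^7 m ≈ 25.85 Mm

Final answer: 25.85 Mm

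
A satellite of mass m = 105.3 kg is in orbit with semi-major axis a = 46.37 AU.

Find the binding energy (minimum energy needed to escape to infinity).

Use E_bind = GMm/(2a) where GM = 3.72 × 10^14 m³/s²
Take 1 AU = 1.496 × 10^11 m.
a = 46.37 AU = 6.93695 × 10^12 m
GM = 3.72 × 10^14 m³/s²
m = 105.3 kg
GMm = 3.72 × 10^14 × 105.3 = 3.91716 × 10^16 m³·kg/s²
2a = 1.38739 × 10^13 m
E_bind = GMm/(2a) = 2823.4 J ≈ 2.823 kJ

Final answer: 2.823 kJ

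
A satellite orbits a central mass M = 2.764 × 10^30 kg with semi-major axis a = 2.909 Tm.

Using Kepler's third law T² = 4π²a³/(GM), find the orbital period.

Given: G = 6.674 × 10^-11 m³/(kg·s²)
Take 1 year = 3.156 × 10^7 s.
M = 2.764 × 10^30 kg
GM = G × M = 6.674 × 10^-11 × 2.764 × 10^30 = 1.84469 × 10^20 m³/s²
a = 2.909 Tm = 2.909 × 10^12 m
a³ = 2.46168 × 10^37 m³
T = 2π √(a³/GM) = 2π √((2.46168 × 10^37) / (1.84469 × 10^20)) = 2π × 3.65303 × 10^8 s
T = 2.29527 × 10^9 s ≈ 72.73 years

Final answer: 72.73 years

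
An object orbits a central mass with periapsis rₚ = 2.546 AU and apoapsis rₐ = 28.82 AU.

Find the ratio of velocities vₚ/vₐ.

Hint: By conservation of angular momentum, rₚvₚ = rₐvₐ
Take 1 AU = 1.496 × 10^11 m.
rₚ = 2.546 AU = 3.80882 × 10^11 m
rₐ = 28.82 AU = 4.31147 × 10^12 m
rₚvₚ = rₐvₐ  ⇒  vₚ/vₐ = rₐ/rₚ
vₚ/vₐ = (4.31147 × 10^12) / (3.80882 × 10^11) = 11.3197

Final answer: vₚ/vₐ = 11.32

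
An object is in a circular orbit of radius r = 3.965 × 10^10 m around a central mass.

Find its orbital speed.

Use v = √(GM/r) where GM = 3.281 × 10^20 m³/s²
r = 3.965 × 10^10 m
GM = 3.281 × 10^20 m³/s²
GM/r = (3.281 × 10^20) / (3.965 × 10^10) = 8.27491 × 10^9 m²/s²
v = √(GM/r) = 90966.5 m/s ≈ 90.97 km/s

Final answer: 90.97 km/s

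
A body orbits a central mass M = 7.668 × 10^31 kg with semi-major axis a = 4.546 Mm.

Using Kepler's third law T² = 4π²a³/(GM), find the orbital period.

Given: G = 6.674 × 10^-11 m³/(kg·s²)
M = 7.668 × 10^31 kg
GM = G × M = 6.674 × 10^-11 × 7.668 × 10^31 = 5.11762 × 10^21 m³/s²
a = 4.546 Mm = 4.546 × 10^6 m
a³ = 9.39482 × 10^19 m³
T = 2π √(a³/GM) = 2π √((9.39482 × 10^19) / (5.11762 × 10^21)) = 2π × 0.135491 s
T = 0.851314 s ≈ 0.8513 seconds

Final answer: 0.8513 seconds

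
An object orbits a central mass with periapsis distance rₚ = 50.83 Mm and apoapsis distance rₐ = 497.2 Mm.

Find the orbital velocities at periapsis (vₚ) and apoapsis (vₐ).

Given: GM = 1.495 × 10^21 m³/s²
rₚ = 50.83 Mm = 5.083 × 10^7 m
rₐ = 497.2 Mm = 4.972 × 10^8 m
GM = 1.495 × 10^21 m³/s²
a = (rₚ + rₐ)/2 = 2.74015 × 10^8 m
Vis-viva: v² = GM (2/r − 1/a)
vₚ² = 1.495 × 10^21 × (3.93468 × 10^-8 − 3.64944 × 10^-9) = 5.33676 × 10^13 m²/s²
vₚ = 7.30531 × 10^6 m/s ≈ 7305 km/s
vₐ² = 1.495 × 10^21 × (4.02253 × 10^-9 − 3.64944 × 10^-9) = 5.57771 × 10^11 m²/s²
vₐ = 746841 m/s ≈ 746.8 km/s

Final answer: vₚ = 7305 km/s, vₐ = 746.8 km/s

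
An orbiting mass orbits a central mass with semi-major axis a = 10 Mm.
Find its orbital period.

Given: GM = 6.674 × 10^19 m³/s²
a = 10 Mm = 1 × 10^7 m
GM = 6.674 × 10^19 m³/s²
a³ = 1 × 10^21 m³
T = 2π √(a³/GM) = 2π √((1 × 10^21) / (6.674 × 10^19)) = 2π × 3.87085 s
T = 24.3213 s ≈ 24.32 seconds

Final answer: 24.32 seconds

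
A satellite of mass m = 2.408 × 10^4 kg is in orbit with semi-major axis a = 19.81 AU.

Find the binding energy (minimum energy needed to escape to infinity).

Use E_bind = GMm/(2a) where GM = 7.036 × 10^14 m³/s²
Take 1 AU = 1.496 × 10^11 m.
a = 19.81 AU = 2.96358 × 10^12 m
GM = 7.036 × 10^14 m³/s²
m = 2.408 × 10^4 kg
GMm = 7.036 × 10^14 × 24080 = 1.69427 × 10^19 m³·kg/s²
2a = 5.92715 × 10^12 m
E_bind = GMm/(2a) = 2.85849 × 10^6 J ≈ 2.858 MJ

Final answer: 2.858 MJ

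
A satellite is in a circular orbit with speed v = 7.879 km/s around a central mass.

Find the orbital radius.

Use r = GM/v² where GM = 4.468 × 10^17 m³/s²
v = 7.879 km/s = 7879 m/s
GM = 4.468 × 10^17 m³/s²
v² = 6.20786 × 10^7 m²/s²
r = GM/v² = (4.468 × 10^17) / (6.20786 × 10^7) = 7.19732 × 10^9 m ≈ 7.197 Gm

Final answer: 7.197 Gm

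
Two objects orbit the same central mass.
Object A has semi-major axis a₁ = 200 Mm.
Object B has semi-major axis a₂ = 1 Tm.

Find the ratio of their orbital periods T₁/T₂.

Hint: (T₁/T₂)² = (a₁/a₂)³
a₁ = 200 Mm = 2 × 10^8 m
a₂ = 1 Tm = 1 × 10^12 m
a₁/a₂ = 0.0002
T₁/T₂ = (a₁/a₂)^(3/2) = (0.0002)^1.5 = 2.82843 × 10^-6

Final answer: T₁/T₂ = 2.828 × 10^-6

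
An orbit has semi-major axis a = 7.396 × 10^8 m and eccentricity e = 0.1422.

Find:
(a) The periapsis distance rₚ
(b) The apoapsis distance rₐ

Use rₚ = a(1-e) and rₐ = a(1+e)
a = 7.396 × 10^8 m
e = 0.1422:  1 − e = 0.8578,  1 + e = 1.1422
(a) rₚ = a(1 − e) = 7.396 × 10^8 m × 0.8578 = 6.34429 × 10^8 m ≈ 6.344 × 10^8 m
(b) rₐ = a(1 + e) = 7.396 × 10^8 m × 1.1422 = 8.44771 × 10^8 m ≈ 8.448 × 10^8 m

Final answer:
(a) rₚ = 6.344 × 10^8 m
(b) rₐ = 8.448 × 10^8 m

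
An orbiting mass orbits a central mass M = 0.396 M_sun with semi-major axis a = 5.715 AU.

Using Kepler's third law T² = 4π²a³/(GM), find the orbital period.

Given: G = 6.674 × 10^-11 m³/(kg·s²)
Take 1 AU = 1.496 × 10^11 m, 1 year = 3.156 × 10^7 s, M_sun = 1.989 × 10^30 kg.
M = 0.396 M_sun = 7.87644 × 10^29 kg
GM = G × M = 6.674 × 10^-11 × 7.87644 × 10^29 = 5.25674 × 10^19 m³/s²
a = 5.715 AU = 8.54964 × 10^11 m
a³ = 6.24947 × 10^35 m³
T = 2π √(a³/GM) = 2π √((6.24947 × 10^35) / (5.25674 × 10^19)) = 2π × 1.09034 × 10^8 s
T = 6.85084 × 10^8 s ≈ 21.71 years

Final answer: 21.71 years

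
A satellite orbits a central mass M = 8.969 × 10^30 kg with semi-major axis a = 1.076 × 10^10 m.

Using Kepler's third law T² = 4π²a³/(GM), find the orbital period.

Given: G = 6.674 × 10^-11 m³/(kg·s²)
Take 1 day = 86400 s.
M = 8.969 × 10^30 kg
GM = G × M = 6.674 × 10^-11 × 8.969 × 10^30 = 5.98591 × 10^20 m³/s²
a = 1.076 × 10^10 m
a³ = 1.24577 × 10^30 m³
T = 2π √(a³/GM) = 2π √((1.24577 × 10^30) / (5.98591 × 10^20)) = 2π × 45619.8 s
T = 286638 s ≈ 3.318 days

Final answer: 3.318 days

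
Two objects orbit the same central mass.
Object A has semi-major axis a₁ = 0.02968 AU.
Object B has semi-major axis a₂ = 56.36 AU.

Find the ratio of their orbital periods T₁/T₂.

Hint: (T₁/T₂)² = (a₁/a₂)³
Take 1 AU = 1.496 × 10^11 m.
a₁ = 0.02968 AU = 4.44013 × 10^9 m
a₂ = 56.36 AU = 8.43146 × 10^12 m
a₁/a₂ = 0.000526615
T₁/T₂ = (a₁/a₂)^(3/2) = (0.000526615)^1.5 = 1.20848 × 10^-5

Final answer: T₁/T₂ = 1.208 × 10^-5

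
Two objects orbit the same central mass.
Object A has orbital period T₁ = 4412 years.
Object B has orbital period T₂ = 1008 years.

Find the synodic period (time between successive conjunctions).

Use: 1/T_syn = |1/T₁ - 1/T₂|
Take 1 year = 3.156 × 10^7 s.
T₁ = 4412 years = 1.39243 × 10^11 s
T₂ = 1008 years = 3.18125 × 10^10 s
1/T₁ = 7.1817 × 10^-12 s⁻¹
1/T₂ = 3.14342 × 10^-11 s⁻¹
|1/T₁ − 1/T₂| = 2.42525 × 10^-11 s⁻¹
T_syn = 1 / |1/T₁ − 1/T₂| = 4.12329 × 10^10 s ≈ 1306 years

Final answer: T_syn = 1306 years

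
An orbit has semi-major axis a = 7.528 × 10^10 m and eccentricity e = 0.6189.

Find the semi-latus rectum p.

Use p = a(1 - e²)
a = 7.528 × 10^10 m
e = 0.6189,  e² = 0.383037,  1 − e² = 0.616963
p = a(1 − e²) = 7.528 × 10^10 m × 0.616963 = 4.6445 × 10^10 m ≈ 4.644 × 10^10 m

Final answer: p = 4.644 × 10^10 m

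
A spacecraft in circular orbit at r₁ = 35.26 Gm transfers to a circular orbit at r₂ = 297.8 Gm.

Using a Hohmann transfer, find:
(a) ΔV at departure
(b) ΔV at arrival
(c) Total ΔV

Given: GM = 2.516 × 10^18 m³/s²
r₁ = 35.26 Gm = 3.526 × 10^10 m
r₂ = 297.8 Gm = 2.978 × 10^11 m
GM = 2.516 × 10^18 m³/s²
Transfer ellipse: a_t = (r₁ + r₂)/2 = 1.6653 × 10^11 m
Circular speed at r₁: v₁ = √(GM/r₁) = 8447.23 m/s
Transfer speed at r₁ (periapsis): v₁ₜ = √(GM(2/r₁ − 1/a_t)) = 11296.1 m/s
(a) ΔV₁ = v₁ₜ − v₁ = 2848.92 m/s ≈ 2.849 km/s
Circular speed at r₂: v₂ = √(GM/r₂) = 2906.65 m/s
Transfer speed at r₂ (apoapsis): v₂ₜ = √(GM(2/r₂ − 1/a_t)) = 1337.48 m/s
(b) ΔV₂ = v₂ − v₂ₜ = 1569.17 m/s ≈ 1.569 km/s
(c) ΔV_total = ΔV₁ + ΔV₂ = 4418.09 m/s ≈ 4.418 km/s

Final answer:
(a) ΔV₁ = 2.849 km/s
(b) ΔV₂ = 1.569 km/s
(c) ΔV_total = 4.418 km/s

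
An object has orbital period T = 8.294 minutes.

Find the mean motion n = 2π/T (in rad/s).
T = 8.294 minutes = 497.64 s
n = 2π / 497.64 s = 0.012626 rad/s ≈ 0.01263 rad/s

Final answer: n = 0.01263 rad/s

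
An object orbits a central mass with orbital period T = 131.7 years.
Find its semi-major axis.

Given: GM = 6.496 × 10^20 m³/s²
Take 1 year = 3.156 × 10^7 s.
T = 131.7 years = 4.15645 × 10^9 s
GM = 6.496 × 10^20 m³/s²
Kepler's third law: a³ = GM T² / (4π²)
T² = 1.72761 × 10^19 s²
a³ = (6.496 × 10^20) × (1.72761 × 10^19) / (4π²) = 2.84271 × 10^38 m³
a = (a³)^(1/3) = 6.57522 × 10^12 m ≈ 6.575 Tm

Final answer: 6.575 Tm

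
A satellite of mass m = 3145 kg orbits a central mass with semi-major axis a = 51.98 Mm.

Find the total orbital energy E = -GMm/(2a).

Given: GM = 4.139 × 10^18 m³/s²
a = 51.98 Mm = 5.198 × 10^7 m
GM = 4.139 × 10^18 m³/s²
2a = 1.0396 × 10^8 m
GMm = 4.139 × 10^18 × 3145 = 1.30172 × 10^22 m³·kg/s²
E = −GMm/(2a) = -1.25213 × 10^14 J ≈ -125.2 TJ

Final answer: -125.2 TJ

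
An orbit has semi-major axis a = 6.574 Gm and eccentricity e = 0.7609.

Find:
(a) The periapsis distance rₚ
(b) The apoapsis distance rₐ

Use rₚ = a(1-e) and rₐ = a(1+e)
a = 6.574 Gm = 6.574 × 10^9 m
e = 0.7609:  1 − e = 0.2391,  1 + e = 1.7609
(a) rₚ = a(1 − e) = 6.574 × 10^9 m × 0.2391 = 1.57184 × 10^9 m ≈ 1.572 Gm
(b) rₐ = a(1 + e) = 6.574 × 10^9 m × 1.7609 = 1.15762 × 10^10 m ≈ 11.58 Gm

Final answer:
(a) rₚ = 1.572 Gm
(b) rₐ = 11.58 Gm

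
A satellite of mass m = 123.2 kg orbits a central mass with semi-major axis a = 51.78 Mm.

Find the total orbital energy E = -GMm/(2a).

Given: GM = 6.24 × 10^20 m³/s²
a = 51.78 Mm = 5.178 × 10^7 m
GM = 6.24 × 10^20 m³/s²
2a = 1.0356 × 10^8 m
GMm = 6.24 × 10^20 × 123.2 = 7.68768 × 10^22 m³·kg/s²
E = −GMm/(2a) = -7.42341 × 10^14 J ≈ -742.3 TJ

Final answer: -742.3 TJ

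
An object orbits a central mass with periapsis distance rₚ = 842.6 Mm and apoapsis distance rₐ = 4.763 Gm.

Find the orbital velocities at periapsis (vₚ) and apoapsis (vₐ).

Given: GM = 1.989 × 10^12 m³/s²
rₚ = 842.6 Mm = 8.426 × 10^8 m
rₐ = 4.763 Gm = 4.763 × 10^9 m
GM = 1.989 × 10^12 m³/s²
a = (rₚ + rₐ)/2 = 2.8028 × 10^9 m
Vis-viva: v² = GM (2/r − 1/a)
vₚ² = 1.989 × 10^12 × (2.37361 × 10^-9 − 3.56786 × 10^-10) = 4011.45 m²/s²
vₚ = 63.336 m/s ≈ 63.34 m/s
vₐ² = 1.989 × 10^12 × (4.19903 × 10^-10 − 3.56786 × 10^-10) = 125.54 m²/s²
vₐ = 11.2045 m/s ≈ 11.2 m/s

Final answer: vₚ = 63.34 m/s, vₐ = 11.2 m/s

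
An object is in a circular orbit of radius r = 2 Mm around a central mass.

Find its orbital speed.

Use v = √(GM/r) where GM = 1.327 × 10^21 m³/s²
r = 2 Mm = 2 × 10^6 m
GM = 1.327 × 10^21 m³/s²
GM/r = (1.327 × 10^21) / (2 × 10^6) = 6.635 × 10^14 m²/s²
v = √(GM/r) = 2.57585 × 10^7 m/s ≈ 2.576 × 10^4 km/s

Final answer: 2.576 × 10^4 km/s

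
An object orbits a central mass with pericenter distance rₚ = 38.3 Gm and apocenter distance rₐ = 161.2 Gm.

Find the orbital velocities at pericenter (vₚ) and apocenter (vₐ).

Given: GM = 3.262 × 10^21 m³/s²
rₚ = 38.3 Gm = 3.83 × 10^10 m
rₐ = 161.2 Gm = 1.612 × 10^11 m
GM = 3.262 × 10^21 m³/s²
a = (rₚ + rₐ)/2 = 9.975 × 10^10 m
Vis-viva: v² = GM (2/r − 1/a)
vₚ² = 3.262 × 10^21 × (5.22193 × 10^-11 − 1.00251 × 10^-11) = 1.37638 × 10^11 m²/s²
vₚ = 370996 m/s ≈ 371 km/s
vₐ² = 3.262 × 10^21 × (1.24069 × 10^-11 − 1.00251 × 10^-11) = 7.76971 × 10^9 m²/s²
vₐ = 88146 m/s ≈ 88.15 km/s

Final answer: vₚ = 371 km/s, vₐ = 88.15 km/s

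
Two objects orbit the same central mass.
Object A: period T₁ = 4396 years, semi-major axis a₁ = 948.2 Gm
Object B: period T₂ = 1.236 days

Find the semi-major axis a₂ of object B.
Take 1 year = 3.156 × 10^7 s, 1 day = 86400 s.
T₁ = 4396 years = 1.38738 × 10^11 s
T₂ = 1.236 days = 106790 s
a₁ = 948.2 Gm = 9.482 × 10^11 m
Kepler's third law: (T₂/T₁)² = (a₂/a₁)³  ⇒  a₂ = a₁ (T₂/T₁)^(2/3)
T₂/T₁ = 7.69728 × 10^-7
(T₂/T₁)^(2/3) = 8.39895 × 10^-5
a₂ = 9.482 × 10^11 m × 8.39895 × 10^-5 = 7.96388 × 10^7 m ≈ 79.64 Mm

Final answer: a₂ = 79.64 Mm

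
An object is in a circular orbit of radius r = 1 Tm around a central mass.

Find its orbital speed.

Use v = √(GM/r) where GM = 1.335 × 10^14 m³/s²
r = 1 Tm = 1 × 10^12 m
GM = 1.335 × 10^14 m³/s²
GM/r = (1.335 × 10^14) / (1 × 10^12) = 133.5 m²/s²
v = √(GM/r) = 11.5542 m/s ≈ 11.55 m/s

Final answer: 11.55 m/s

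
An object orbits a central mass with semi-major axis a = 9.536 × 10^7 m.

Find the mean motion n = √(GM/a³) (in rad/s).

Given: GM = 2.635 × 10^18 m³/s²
a = 9.536 × 10^7 m
GM = 2.635 × 10^18 m³/s²
a³ = 8.67159 × 10^23 m³
GM/a³ = (2.635 × 10^18) / (8.67159 × 10^23) = 3.03866 × 10^-6 s⁻²
n = √(GM/a³) = 0.00174317 rad/s ≈ 0.001743 rad/s

Final answer: n = 0.001743 rad/s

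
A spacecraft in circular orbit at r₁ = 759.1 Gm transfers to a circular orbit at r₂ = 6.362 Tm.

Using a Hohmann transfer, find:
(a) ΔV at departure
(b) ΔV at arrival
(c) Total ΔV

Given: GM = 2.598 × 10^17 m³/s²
r₁ = 759.1 Gm = 7.591 × 10^11 m
r₂ = 6.362 Tm = 6.362 × 10^12 m
GM = 2.598 × 10^17 m³/s²
Transfer ellipse: a_t = (r₁ + r₂)/2 = 3.56055 × 10^12 m
Circular speed at r₁: v₁ = √(GM/r₁) = 585.019 m/s
Transfer speed at r₁ (periapsis): v₁ₜ = √(GM(2/r₁ − 1/a_t)) = 782.003 m/s
(a) ΔV₁ = v₁ₜ − v₁ = 196.984 m/s ≈ 197 m/s
Circular speed at r₂: v₂ = √(GM/r₂) = 202.08 m/s
Transfer speed at r₂ (apoapsis): v₂ₜ = √(GM(2/r₂ − 1/a_t)) = 93.3069 m/s
(b) ΔV₂ = v₂ − v₂ₜ = 108.773 m/s ≈ 108.8 m/s
(c) ΔV_total = ΔV₁ + ΔV₂ = 305.757 m/s ≈ 305.8 m/s

Final answer:
(a) ΔV₁ = 197 m/s
(b) ΔV₂ = 108.8 m/s
(c) ΔV_total = 305.8 m/s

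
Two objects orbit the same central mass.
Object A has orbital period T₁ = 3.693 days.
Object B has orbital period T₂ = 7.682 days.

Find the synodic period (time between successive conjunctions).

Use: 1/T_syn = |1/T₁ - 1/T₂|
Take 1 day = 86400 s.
T₁ = 3.693 days = 319075 s
T₂ = 7.682 days = 663725 s
1/T₁ = 3.13406 × 10^-6 s⁻¹
1/T₂ = 1.50665 × 10^-6 s⁻¹
|1/T₁ − 1/T₂| = 1.62741 × 10^-6 s⁻¹
T_syn = 1 / |1/T₁ − 1/T₂| = 614474 s ≈ 7.112 days

Final answer: T_syn = 7.112 days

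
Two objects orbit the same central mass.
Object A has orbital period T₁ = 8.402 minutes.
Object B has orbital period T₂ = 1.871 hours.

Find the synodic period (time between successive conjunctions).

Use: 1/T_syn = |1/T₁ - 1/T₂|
T₁ = 8.402 minutes = 504.12 s
T₂ = 1.871 hours = 6735.6 s
1/T₁ = 0.00198365 s⁻¹
1/T₂ = 0.000148465 s⁻¹
|1/T₁ − 1/T₂| = 0.00183519 s⁻¹
T_syn = 1 / |1/T₁ − 1/T₂| = 544.903 s ≈ 9.082 minutes

Final answer: T_syn = 9.082 minutes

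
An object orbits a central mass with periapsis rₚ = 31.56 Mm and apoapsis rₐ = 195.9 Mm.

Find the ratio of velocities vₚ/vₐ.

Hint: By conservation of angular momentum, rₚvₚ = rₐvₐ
rₚ = 31.56 Mm = 3.156 × 10^7 m
rₐ = 195.9 Mm = 1.959 × 10^8 m
rₚvₚ = rₐvₐ  ⇒  vₚ/vₐ = rₐ/rₚ
vₚ/vₐ = (1.959 × 10^8) / (3.156 × 10^7) = 6.20722

Final answer: vₚ/vₐ = 6.207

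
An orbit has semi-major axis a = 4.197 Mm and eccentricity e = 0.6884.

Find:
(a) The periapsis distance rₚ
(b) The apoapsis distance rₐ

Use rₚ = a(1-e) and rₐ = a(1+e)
a = 4.197 Mm = 4.197 × 10^6 m
e = 0.6884:  1 − e = 0.3116,  1 + e = 1.6884
(a) rₚ = a(1 − e) = 4.197 × 10^6 m × 0.3116 = 1.30779 × 10^6 m ≈ 1.308 Mm
(b) rₐ = a(1 + e) = 4.197 × 10^6 m × 1.6884 = 7.08621 × 10^6 m ≈ 7.086 Mm

Final answer:
(a) rₚ = 1.308 Mm
(b) rₐ = 7.086 Mm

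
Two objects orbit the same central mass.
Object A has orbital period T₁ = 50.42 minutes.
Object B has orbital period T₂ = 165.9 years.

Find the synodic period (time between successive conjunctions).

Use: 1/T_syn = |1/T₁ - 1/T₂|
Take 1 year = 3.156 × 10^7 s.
T₁ = 50.42 minutes = 3025.2 s
T₂ = 165.9 years = 5.2358 × 10^9 s
1/T₁ = 0.000330557 s⁻¹
1/T₂ = 1.90993 × 10^-10 s⁻¹
|1/T₁ − 1/T₂| = 0.000330556 s⁻¹
T_syn = 1 / |1/T₁ − 1/T₂| = 3025.2 s ≈ 50.42 minutes

Final answer: T_syn = 50.42 minutes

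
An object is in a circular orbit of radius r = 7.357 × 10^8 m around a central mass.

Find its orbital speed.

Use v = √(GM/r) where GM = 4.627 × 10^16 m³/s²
r = 7.357 × 10^8 m
GM = 4.627 × 10^16 m³/s²
GM/r = (4.627 × 10^16) / (7.357 × 10^8) = 6.28925 × 10^7 m²/s²
v = √(GM/r) = 7930.48 m/s ≈ 7.93 km/s

Final answer: 7.93 km/s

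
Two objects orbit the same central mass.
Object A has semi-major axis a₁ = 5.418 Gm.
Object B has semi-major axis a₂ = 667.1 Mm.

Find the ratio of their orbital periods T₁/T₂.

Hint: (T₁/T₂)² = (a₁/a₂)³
a₁ = 5.418 Gm = 5.418 × 10^9 m
a₂ = 667.1 Mm = 6.671 × 10^8 m
a₁/a₂ = 8.12172
T₁/T₂ = (a₁/a₂)^(3/2) = (8.12172)^1.5 = 23.1458

Final answer: T₁/T₂ = 23.15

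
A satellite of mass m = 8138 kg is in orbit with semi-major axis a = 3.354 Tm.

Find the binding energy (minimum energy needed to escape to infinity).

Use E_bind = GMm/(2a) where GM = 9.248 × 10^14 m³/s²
a = 3.354 Tm = 3.354 × 10^12 m
GM = 9.248 × 10^14 m³/s²
m = 8138 kg
GMm = 9.248 × 10^14 × 8138 = 7.52602 × 10^18 m³·kg/s²
2a = 6.708 × 10^12 m
E_bind = GMm/(2a) = 1.12195 × 10^6 J ≈ 1.122 MJ

Final answer: 1.122 MJ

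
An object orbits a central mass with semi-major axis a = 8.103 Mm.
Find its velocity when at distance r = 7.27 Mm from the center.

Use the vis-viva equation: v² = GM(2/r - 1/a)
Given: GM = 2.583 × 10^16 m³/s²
a = 8.103 Mm = 8.103 × 10^6 m
r = 7.27 Mm = 7.27 × 10^6 m
GM = 2.583 × 10^16 m³/s²
2/r − 1/a = 2.75103 × 10^-7 − 1.23411 × 10^-7 = 1.51692 × 10^-7 m⁻¹
v² = GM (2/r − 1/a) = 3.91821 × 10^9 m²/s²
v = 62595.6 m/s ≈ 62.6 km/s

Final answer: 62.6 km/s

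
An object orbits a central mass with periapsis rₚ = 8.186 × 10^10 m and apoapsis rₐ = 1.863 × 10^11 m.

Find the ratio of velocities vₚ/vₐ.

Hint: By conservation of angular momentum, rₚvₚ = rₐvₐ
rₚ = 8.186 × 10^10 m
rₐ = 1.863 × 10^11 m
rₚvₚ = rₐvₐ  ⇒  vₚ/vₐ = rₐ/rₚ
vₚ/vₐ = (1.863 × 10^11) / (8.186 × 10^10) = 2.27584

Final answer: vₚ/vₐ = 2.276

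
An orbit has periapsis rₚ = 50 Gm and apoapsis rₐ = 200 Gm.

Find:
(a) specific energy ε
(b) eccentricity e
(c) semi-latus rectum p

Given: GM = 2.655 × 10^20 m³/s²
rₚ = 50 Gm = 5 × 10^10 m
rₐ = 200 Gm = 2 × 10^11 m
GM = 2.655 × 10^20 m³/s²
a = (rₚ + rₐ)/2 = 1.25 × 10^11 m
e = (rₐ − rₚ)/(rₐ + rₚ) = (1.5 × 10^11) / (2.5 × 10^11) = 0.6
(a) 2a = 2.5 × 10^11 m;  ε = −GM/(2a) = -1.062 × 10^9 J/kg ≈ -1.062 GJ/kg
(b) e = 0.6 ≈ 0.6
(c) 1 − e² = 0.64;  p = a(1 − e²) = 1.25 × 10^11 × 0.64 = 8 × 10^10 m ≈ 80 Gm

Final answer:
(a) specific energy ε = -1.062 GJ/kg
(b) eccentricity e = 0.6
(c) semi-latus rectum p = 80 Gm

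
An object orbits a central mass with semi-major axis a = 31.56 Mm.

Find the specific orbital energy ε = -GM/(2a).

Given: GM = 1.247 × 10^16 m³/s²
a = 31.56 Mm = 3.156 × 10^7 m
GM = 1.247 × 10^16 m³/s²
2a = 6.312 × 10^7 m
ε = −GM/(2a) = -1.9756 × 10^8 J/kg ≈ -197.6 MJ/kg

Final answer: -197.6 MJ/kg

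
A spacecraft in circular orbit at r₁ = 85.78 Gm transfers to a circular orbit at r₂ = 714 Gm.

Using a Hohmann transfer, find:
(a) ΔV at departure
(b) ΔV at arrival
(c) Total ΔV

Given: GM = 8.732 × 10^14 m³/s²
r₁ = 85.78 Gm = 8.578 × 10^10 m
r₂ = 714 Gm = 7.14 × 10^11 m
GM = 8.732 × 10^14 m³/s²
Transfer ellipse: a_t = (r₁ + r₂)/2 = 3.9989 × 10^11 m
Circular speed at r₁: v₁ = √(GM/r₁) = 100.894 m/s
Transfer speed at r₁ (periapsis): v₁ₜ = √(GM(2/r₁ − 1/a_t)) = 134.816 m/s
(a) ΔV₁ = v₁ₜ − v₁ = 33.9227 m/s ≈ 33.92 m/s
Circular speed at r₂: v₂ = √(GM/r₂) = 34.971 m/s
Transfer speed at r₂ (apoapsis): v₂ₜ = √(GM(2/r₂ − 1/a_t)) = 16.1968 m/s
(b) ΔV₂ = v₂ − v₂ₜ = 18.7741 m/s ≈ 18.77 m/s
(c) ΔV_total = ΔV₁ + ΔV₂ = 52.6969 m/s ≈ 52.7 m/s

Final answer:
(a) ΔV₁ = 33.92 m/s
(b) ΔV₂ = 18.77 m/s
(c) ΔV_total = 52.7 m/s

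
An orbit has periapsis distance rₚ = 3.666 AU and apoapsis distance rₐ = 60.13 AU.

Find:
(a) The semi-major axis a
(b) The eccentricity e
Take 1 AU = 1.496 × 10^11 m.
rₚ = 3.666 AU = 5.48434 × 10^11 m
rₐ = 60.13 AU = 8.99545 × 10^12 m
(a) a = (rₚ + rₐ)/2 = 4.77194 × 10^12 m ≈ 31.9 AU
(b) e = (rₐ − rₚ)/(rₐ + rₚ) = (8.44701 × 10^12) / (9.54388 × 10^12) = 0.885071

Final answer:
(a) a = 31.9 AU
(b) e = 0.8851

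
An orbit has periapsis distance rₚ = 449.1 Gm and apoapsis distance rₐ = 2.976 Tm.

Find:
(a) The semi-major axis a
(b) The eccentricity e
rₚ = 449.1 Gm = 4.491 × 10^11 m
rₐ = 2.976 Tm = 2.976 × 10^12 m
(a) a = (rₚ + rₐ)/2 = 1.71255 × 10^12 m ≈ 1.713 Tm
(b) e = (rₐ − rₚ)/(rₐ + rₚ) = (2.5269 × 10^12) / (3.4251 × 10^12) = 0.737759

Final answer:
(a) a = 1.713 Tm
(b) e = 0.7378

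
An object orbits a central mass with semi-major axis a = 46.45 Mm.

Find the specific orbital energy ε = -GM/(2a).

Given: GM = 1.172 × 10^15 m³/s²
a = 46.45 Mm = 4.645 × 10^7 m
GM = 1.172 × 10^15 m³/s²
2a = 9.29 × 10^7 m
ε = −GM/(2a) = -1.26157 × 10^7 J/kg ≈ -12.62 MJ/kg

Final answer: -12.62 MJ/kg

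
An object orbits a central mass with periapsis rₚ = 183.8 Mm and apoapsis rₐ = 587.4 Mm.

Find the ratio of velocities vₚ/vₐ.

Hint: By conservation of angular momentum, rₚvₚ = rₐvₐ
rₚ = 183.8 Mm = 1.838 × 10^8 m
rₐ = 587.4 Mm = 5.874 × 10^8 m
rₚvₚ = rₐvₐ  ⇒  vₚ/vₐ = rₐ/rₚ
vₚ/vₐ = (5.874 × 10^8) / (1.838 × 10^8) = 3.19587

Final answer: vₚ/vₐ = 3.196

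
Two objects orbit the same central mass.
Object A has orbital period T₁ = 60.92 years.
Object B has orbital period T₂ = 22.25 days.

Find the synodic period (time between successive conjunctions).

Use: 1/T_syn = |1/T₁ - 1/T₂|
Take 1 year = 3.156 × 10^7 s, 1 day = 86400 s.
T₁ = 60.92 years = 1.92264 × 10^9 s
T₂ = 22.25 days = 1.9224 × 10^6 s
1/T₁ = 5.20119 × 10^-10 s⁻¹
1/T₂ = 5.20183 × 10^-7 s⁻¹
|1/T₁ − 1/T₂| = 5.19663 × 10^-7 s⁻¹
T_syn = 1 / |1/T₁ − 1/T₂| = 1.92432 × 10^6 s ≈ 22.27 days

Final answer: T_syn = 22.27 days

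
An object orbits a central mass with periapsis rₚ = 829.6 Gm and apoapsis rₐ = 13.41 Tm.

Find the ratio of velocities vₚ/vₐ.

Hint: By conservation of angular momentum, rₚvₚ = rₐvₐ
rₚ = 829.6 Gm = 8.296 × 10^11 m
rₐ = 13.41 Tm = 1.341 × 10^13 m
rₚvₚ = rₐvₐ  ⇒  vₚ/vₐ = rₐ/rₚ
vₚ/vₐ = (1.341 × 10^13) / (8.296 × 10^11) = 16.1644

Final answer: vₚ/vₐ = 16.16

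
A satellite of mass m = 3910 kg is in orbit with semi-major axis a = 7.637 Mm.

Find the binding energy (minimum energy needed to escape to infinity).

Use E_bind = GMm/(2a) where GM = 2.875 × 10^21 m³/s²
a = 7.637 Mm = 7.637 × 10^6 m
GM = 2.875 × 10^21 m³/s²
m = 3910 kg
GMm = 2.875 × 10^21 × 3910 = 1.12413 × 10^25 m³·kg/s²
2a = 1.5274 × 10^7 m
E_bind = GMm/(2a) = 7.35973 × 10^17 J ≈ 736 PJ

Final answer: 736 PJ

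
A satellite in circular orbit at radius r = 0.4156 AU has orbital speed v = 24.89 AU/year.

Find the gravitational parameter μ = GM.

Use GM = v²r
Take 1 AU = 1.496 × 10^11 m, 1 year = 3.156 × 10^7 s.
r = 0.4156 AU = 6.21738 × 10^10 m
v = 24.89 AU/year = 117983 m/s
v² = 1.392 × 10^10 m²/s²
GM = v²r = 1.392 × 10^10 × 6.21738 × 10^10 = 8.65458 × 10^20 m³/s²
GM ≈ 8.655 × 10^20 m³/s²

Final answer: GM = 8.655 × 10^20 m³/s²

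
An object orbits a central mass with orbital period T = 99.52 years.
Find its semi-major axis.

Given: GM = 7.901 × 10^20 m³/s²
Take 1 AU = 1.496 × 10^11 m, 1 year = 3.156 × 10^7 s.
T = 99.52 years = 3.14085 × 10^9 s
GM = 7.901 × 10^20 m³/s²
Kepler's third law: a³ = GM T² / (4π²)
T² = 9.86495 × 10^18 s²
a³ = (7.901 × 10^20) × (9.86495 × 10^18) / (4π²) = 1.97432 × 10^38 m³
a = (a³)^(1/3) = 5.8229 × 10^12 m ≈ 38.92 AU

Final answer: 38.92 AU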